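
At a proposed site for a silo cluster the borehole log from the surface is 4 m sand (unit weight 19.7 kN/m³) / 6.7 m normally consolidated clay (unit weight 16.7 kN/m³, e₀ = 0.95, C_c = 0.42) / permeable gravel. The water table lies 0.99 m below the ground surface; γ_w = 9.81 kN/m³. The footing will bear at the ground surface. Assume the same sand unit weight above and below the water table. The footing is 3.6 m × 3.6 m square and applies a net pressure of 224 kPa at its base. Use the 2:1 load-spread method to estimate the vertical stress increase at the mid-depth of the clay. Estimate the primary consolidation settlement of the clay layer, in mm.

Mid-depth of clay below the ground surface: z = 4 + 6.7/2 = 7.35 m.
Total vertical stress at mid-clay: σ_v = 19.7×4 + 16.7×3.35 = 134.75 kPa.
Pore pressure: u = 9.81×(7.35 − 0.99) = 62.392 kPa.
Initial effective stress: σ'_0 = σ_v − u = 134.75 − 62.392 = 72.358 kPa.
Stress increase at mid-clay by the 2:1 spreading method:
Δσ = qBL/((B+z)(L+z)) = 224×3.6×3.6/((3.6+7.35)(3.6+7.35)) = 24.212 kPa
Final effective stress: σ'_f = σ'_0 + Δσ = 72.358 + 24.212 = 96.57 kPa.
Normally consolidated clay, so the full stress increment lies on the virgin compression line:
S_c = C_c·H/(1+e₀)·log₁₀(σ'_f/σ'_0) = 0.42×6.7/(1+0.95)×log₁₀(96.57/72.358)
    = 1.4431 × 0.12536 = 0.1809 m

S_c ≈ 181 mm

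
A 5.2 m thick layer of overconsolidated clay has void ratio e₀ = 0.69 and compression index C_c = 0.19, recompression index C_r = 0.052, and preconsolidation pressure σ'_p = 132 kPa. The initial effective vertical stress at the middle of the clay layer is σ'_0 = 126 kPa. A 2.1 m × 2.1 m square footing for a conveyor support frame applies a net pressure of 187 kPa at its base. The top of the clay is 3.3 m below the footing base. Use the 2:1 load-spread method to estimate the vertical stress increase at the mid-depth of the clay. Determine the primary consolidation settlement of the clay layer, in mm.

Mid-depth of clay below the footing base: z = 3.3 + 5.2/2 = 5.9 m.
Stress increase at mid-clay by the 2:1 spreading method:
Δσ = qBL/((B+z)(L+z)) = 187×2.1×2.1/((2.1+5.9)(2.1+5.9)) = 12.885 kPa
Final effective stress: σ'_f = 126 + 12.885 = 138.88 kPa.
σ'_f = 138.88 > σ'_p = 132 kPa, so the stress path crosses the preconsolidation pressure — recompression up to σ'_p, then virgin compression beyond:
S_c = H/(1+e₀)·[C_r·log₁₀(σ'_p/σ'_0) + C_c·log₁₀(σ'_f/σ'_p)]
    = 5.2/1.69 × [0.052×log₁₀(132/126) + 0.19×log₁₀(138.88/132)]
    = 3.0769 × [0.0010506 + 0.0041925] = 0.01613 m

S_c ≈ 16.1 mm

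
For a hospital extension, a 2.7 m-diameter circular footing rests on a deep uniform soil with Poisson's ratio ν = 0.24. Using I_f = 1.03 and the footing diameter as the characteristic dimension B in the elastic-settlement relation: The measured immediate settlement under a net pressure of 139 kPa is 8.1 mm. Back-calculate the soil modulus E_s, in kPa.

E_s ≈ 45000 kPa

S_e = q·B·(1−ν²)/E_s · I_f  ⇒  E_s = q·B·(1−ν²)·I_f / S_e.
E_s = 139 × 2.7 × 0.9424 × 1.03 / 0.0081 = 44970 kPa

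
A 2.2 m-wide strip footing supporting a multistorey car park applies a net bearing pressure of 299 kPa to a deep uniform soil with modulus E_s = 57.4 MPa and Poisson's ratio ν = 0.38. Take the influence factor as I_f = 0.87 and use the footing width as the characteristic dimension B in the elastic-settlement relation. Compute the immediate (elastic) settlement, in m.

S_e ≈ 0.00853 m

Immediate (elastic) settlement: S_e = q·B·(1−ν²)/E_s · I_f.
E_s = 57.4 MPa = 57400 kPa.
S_e = 299 × 2.2 × (1 − 0.38²) / 57400 × 0.87
    = 299 × 2.2 × 0.8556 / 57400 × 0.87
    = 0.00853 m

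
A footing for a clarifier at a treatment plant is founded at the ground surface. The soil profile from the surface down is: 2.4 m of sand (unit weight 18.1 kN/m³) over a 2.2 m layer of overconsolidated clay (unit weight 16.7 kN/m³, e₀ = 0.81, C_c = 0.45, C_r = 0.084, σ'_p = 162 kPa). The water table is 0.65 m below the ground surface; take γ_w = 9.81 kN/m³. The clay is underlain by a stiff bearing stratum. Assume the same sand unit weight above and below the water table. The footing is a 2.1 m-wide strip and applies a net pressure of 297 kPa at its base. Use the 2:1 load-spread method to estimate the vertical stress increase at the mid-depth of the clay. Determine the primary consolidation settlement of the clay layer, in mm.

Mid-depth of clay below the ground surface: z = 2.4 + 2.2/2 = 3.5 m.
Total vertical stress at mid-clay: σ_v = 18.1×2.4 + 16.7×1.1 = 61.81 kPa.
Pore pressure: u = 9.81×(3.5 − 0.65) = 27.959 kPa.
Initial effective stress: σ'_0 = σ_v − u = 61.81 − 27.959 = 33.851 kPa.
Stress increase at mid-clay by the 2:1 spreading method:
Δσ = qB/(B+z) = 297×2.1/(2.1+3.5) = 111.38 kPa
Final effective stress: σ'_f = 33.851 + 111.38 = 145.23 kPa.
σ'_f = 145.23 ≤ σ'_p = 162 kPa, so the clay remains overconsolidated and only the recompression index applies:
S_c = C_r·H/(1+e₀)·log₁₀(σ'_f/σ'_0) = 0.084×2.2/1.81×log₁₀(145.23/33.851)
    = 0.1021 × 0.63248 = 0.06458 m

S_c ≈ 64.6 mm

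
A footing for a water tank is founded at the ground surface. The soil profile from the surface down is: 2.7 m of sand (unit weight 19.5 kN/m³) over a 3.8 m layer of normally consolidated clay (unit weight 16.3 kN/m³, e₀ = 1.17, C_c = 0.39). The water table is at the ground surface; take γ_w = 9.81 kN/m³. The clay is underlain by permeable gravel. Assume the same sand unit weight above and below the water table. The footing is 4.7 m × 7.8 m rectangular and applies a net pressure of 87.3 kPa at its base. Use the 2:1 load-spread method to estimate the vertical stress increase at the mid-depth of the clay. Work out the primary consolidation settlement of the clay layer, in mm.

Mid-depth of clay below the ground surface: z = 2.7 + 3.8/2 = 4.6 m.
Total vertical stress at mid-clay: σ_v = 19.5×2.7 + 16.3×1.9 = 83.62 kPa.
Pore pressure: u = 9.81×(4.6 − 0) = 45.126 kPa.
Initial effective stress: σ'_0 = σ_v − u = 83.62 − 45.126 = 38.494 kPa.
Stress increase at mid-clay by the 2:1 spreading method:
Δσ = qBL/((B+z)(L+z)) = 87.3×4.7×7.8/((4.7+4.6)(7.8+4.6)) = 27.752 kPa
Final effective stress: σ'_f = σ'_0 + Δσ = 38.494 + 27.752 = 66.246 kPa.
Normally consolidated clay, so the full stress increment lies on the virgin compression line:
S_c = C_c·H/(1+e₀)·log₁₀(σ'_f/σ'_0) = 0.39×3.8/(1+1.17)×log₁₀(66.246/38.494)
    = 0.68295 × 0.23577 = 0.161 m

S_c ≈ 161 mm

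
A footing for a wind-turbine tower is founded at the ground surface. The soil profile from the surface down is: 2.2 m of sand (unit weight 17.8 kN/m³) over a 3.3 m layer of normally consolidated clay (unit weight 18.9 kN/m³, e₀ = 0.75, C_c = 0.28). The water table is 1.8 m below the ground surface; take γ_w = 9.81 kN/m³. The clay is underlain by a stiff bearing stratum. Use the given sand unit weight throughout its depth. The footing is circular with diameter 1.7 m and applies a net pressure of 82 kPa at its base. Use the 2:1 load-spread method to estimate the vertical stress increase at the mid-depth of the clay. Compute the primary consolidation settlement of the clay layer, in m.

S_c ≈ 0.0327 m

Mid-depth of clay below the ground surface: z = 2.2 + 3.3/2 = 3.85 m.
Total vertical stress at mid-clay: σ_v = 17.8×2.2 + 18.9×1.65 = 70.345 kPa.
Pore pressure: u = 9.81×(3.85 − 1.8) = 20.11 kPa.
Initial effective stress: σ'_0 = σ_v − u = 70.345 − 20.11 = 50.235 kPa.
Stress increase at mid-clay by the 2:1 spreading method:
Δσ ≈ qD²/(D+z)² = 82×1.7²/(1.7+3.85)² = 7.6935 kPa
Final effective stress: σ'_f = σ'_0 + Δσ = 50.235 + 7.6935 = 57.928 kPa.
Normally consolidated clay, so the full stress increment lies on the virgin compression line:
S_c = C_c·H/(1+e₀)·log₁₀(σ'_f/σ'_0) = 0.28×3.3/(1+0.75)×log₁₀(57.928/50.235)
    = 0.528 × 0.061882 = 0.03267 m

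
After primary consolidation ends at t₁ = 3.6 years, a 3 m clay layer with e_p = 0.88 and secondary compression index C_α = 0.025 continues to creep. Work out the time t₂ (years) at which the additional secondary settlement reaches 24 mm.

S_s = C_α·H/(1+e_p)·log₁₀(t₂/t₁) ⇒ log₁₀(t₂/t₁) = S_s·(1+e_p)/(C_α·H).
log₁₀(t₂/t₁) = 0.024 × (1+0.88) / (0.025×3) = 0.6016
t₂ = t₁ × 10^0.6016 = 3.6 × 3.996 = 14.38 years

t₂ ≈ 14.4 years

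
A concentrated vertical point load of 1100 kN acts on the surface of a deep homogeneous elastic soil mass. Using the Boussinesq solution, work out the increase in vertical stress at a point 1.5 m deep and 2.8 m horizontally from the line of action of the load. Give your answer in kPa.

Δσ_z ≈ 5.48 kPa

Boussinesq vertical stress below a point load on an elastic half-space:
Δσ_z = 3P/(2πz²) · [1 + (r/z)²]^(−5/2)
r/z = 2.8/1.5 = 1.8667; [1+(r/z)²]^(−5/2) = 0.023482.
Δσ_z = 3×1100/(2π×1.5²) × 0.023482 = 233.43 × 0.023482 = 5.481 kPa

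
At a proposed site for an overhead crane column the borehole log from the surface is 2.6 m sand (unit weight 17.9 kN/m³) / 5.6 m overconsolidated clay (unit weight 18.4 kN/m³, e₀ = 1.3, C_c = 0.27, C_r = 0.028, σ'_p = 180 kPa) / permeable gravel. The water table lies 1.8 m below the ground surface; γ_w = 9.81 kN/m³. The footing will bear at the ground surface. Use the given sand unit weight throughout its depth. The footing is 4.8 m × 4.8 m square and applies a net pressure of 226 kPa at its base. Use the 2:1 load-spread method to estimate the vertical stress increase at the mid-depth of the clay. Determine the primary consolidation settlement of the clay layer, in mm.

Mid-depth of clay below the ground surface: z = 2.6 + 5.6/2 = 5.4 m.
Total vertical stress at mid-clay: σ_v = 17.9×2.6 + 18.4×2.8 = 98.06 kPa.
Pore pressure: u = 9.81×(5.4 − 1.8) = 35.316 kPa.
Initial effective stress: σ'_0 = σ_v − u = 98.06 − 35.316 = 62.744 kPa.
Stress increase at mid-clay by the 2:1 spreading method:
Δσ = qBL/((B+z)(L+z)) = 226×4.8×4.8/((4.8+5.4)(4.8+5.4)) = 50.048 kPa
Final effective stress: σ'_f = 62.744 + 50.048 = 112.79 kPa.
σ'_f = 112.79 ≤ σ'_p = 180 kPa, so the clay remains overconsolidated and only the recompression index applies:
S_c = C_r·H/(1+e₀)·log₁₀(σ'_f/σ'_0) = 0.028×5.6/2.3×log₁₀(112.79/62.744)
    = 0.068174 × 0.2547 = 0.01736 m

S_c ≈ 17.4 mm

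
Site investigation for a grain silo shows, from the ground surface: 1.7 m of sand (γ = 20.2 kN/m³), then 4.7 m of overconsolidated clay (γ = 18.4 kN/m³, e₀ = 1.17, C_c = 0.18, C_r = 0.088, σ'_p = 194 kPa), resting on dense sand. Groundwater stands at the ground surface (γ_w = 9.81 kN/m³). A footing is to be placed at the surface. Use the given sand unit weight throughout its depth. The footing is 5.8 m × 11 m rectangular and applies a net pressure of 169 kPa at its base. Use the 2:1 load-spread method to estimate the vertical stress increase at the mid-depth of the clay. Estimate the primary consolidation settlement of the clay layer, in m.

S_c ≈ 0.0887 m

Mid-depth of clay below the ground surface: z = 1.7 + 4.7/2 = 4.05 m.
Total vertical stress at mid-clay: σ_v = 20.2×1.7 + 18.4×2.35 = 77.58 kPa.
Pore pressure: u = 9.81×(4.05 − 0) = 39.73 kPa.
Initial effective stress: σ'_0 = σ_v − u = 77.58 − 39.73 = 37.85 kPa.
Stress increase at mid-clay by the 2:1 spreading method:
Δσ = qBL/((B+z)(L+z)) = 169×5.8×11/((5.8+4.05)(11+4.05)) = 72.734 kPa
Final effective stress: σ'_f = 37.85 + 72.734 = 110.58 kPa.
σ'_f = 110.58 ≤ σ'_p = 194 kPa, so the clay remains overconsolidated and only the recompression index applies:
S_c = C_r·H/(1+e₀)·log₁₀(σ'_f/σ'_0) = 0.088×4.7/2.17×log₁₀(110.58/37.85)
    = 0.1906 × 0.46561 = 0.08874 m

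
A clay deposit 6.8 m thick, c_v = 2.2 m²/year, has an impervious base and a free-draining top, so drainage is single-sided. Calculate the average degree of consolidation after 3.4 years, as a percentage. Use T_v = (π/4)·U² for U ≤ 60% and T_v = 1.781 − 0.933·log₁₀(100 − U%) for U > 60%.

Drainage path length: H_d = H = 6.8 m (single drainage).
T_v = c_v·t/H_d² = 2.2×3.4/6.8² = 0.16176.
T_v = 0.16176 corresponds to the U ≤ 60% branch:
U = √(4T_v/π) = 0.4538

U ≈ 45.4 %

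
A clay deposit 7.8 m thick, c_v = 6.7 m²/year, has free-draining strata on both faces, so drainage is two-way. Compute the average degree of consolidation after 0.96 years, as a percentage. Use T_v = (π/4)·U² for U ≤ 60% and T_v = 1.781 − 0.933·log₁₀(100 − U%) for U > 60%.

U ≈ 71.4 %

Drainage path length: H_d = H/2 = 3.9 m (double drainage).
T_v = c_v·t/H_d² = 6.7×0.96/3.9² = 0.42288.
T_v = 0.42288 corresponds to the U > 60% branch:
U = 1 − 10^((1.781 − T_v)/0.933)/100 = 0.7145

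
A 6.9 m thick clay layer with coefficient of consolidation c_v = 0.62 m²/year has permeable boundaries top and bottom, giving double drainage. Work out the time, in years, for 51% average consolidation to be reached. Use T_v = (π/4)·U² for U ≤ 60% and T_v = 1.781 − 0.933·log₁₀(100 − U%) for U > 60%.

t ≈ 3.92 years

Drainage path length: H_d = H/2 = 3.45 m (double drainage).
U ≤ 60%: T_v = (π/4)·U² = (π/4)×0.51² = 0.20428.
t = T_v·H_d²/c_v = 0.20428×3.45²/0.62 = 3.922 years.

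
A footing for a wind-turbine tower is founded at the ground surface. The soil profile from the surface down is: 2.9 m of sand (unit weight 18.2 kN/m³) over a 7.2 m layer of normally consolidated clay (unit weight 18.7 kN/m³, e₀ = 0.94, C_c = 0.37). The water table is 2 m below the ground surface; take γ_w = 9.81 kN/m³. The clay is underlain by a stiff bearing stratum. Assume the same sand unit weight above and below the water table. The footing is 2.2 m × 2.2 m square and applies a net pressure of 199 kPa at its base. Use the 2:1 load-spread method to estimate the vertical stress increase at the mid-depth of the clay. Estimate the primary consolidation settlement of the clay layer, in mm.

S_c ≈ 92.4 mm

Mid-depth of clay below the ground surface: z = 2.9 + 7.2/2 = 6.5 m.
Total vertical stress at mid-clay: σ_v = 18.2×2.9 + 18.7×3.6 = 120.1 kPa.
Pore pressure: u = 9.81×(6.5 − 2) = 44.145 kPa.
Initial effective stress: σ'_0 = σ_v − u = 120.1 − 44.145 = 75.955 kPa.
Stress increase at mid-clay by the 2:1 spreading method:
Δσ = qBL/((B+z)(L+z)) = 199×2.2×2.2/((2.2+6.5)(2.2+6.5)) = 12.725 kPa
Final effective stress: σ'_f = σ'_0 + Δσ = 75.955 + 12.725 = 88.68 kPa.
Normally consolidated clay, so the full stress increment lies on the virgin compression line:
S_c = C_c·H/(1+e₀)·log₁₀(σ'_f/σ'_0) = 0.37×7.2/(1+0.94)×log₁₀(88.68/75.955)
    = 1.3732 × 0.067269 = 0.09237 m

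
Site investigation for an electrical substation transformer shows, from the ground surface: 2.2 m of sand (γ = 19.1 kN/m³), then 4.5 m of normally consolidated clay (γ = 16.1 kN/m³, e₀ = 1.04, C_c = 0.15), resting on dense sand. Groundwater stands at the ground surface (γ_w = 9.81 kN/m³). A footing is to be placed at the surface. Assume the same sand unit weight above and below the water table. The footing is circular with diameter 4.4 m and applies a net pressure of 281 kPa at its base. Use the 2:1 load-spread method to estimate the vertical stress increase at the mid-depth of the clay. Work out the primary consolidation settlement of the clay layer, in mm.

S_c ≈ 158 mm

Mid-depth of clay below the ground surface: z = 2.2 + 4.5/2 = 4.45 m.
Total vertical stress at mid-clay: σ_v = 19.1×2.2 + 16.1×2.25 = 78.245 kPa.
Pore pressure: u = 9.81×(4.45 − 0) = 43.655 kPa.
Initial effective stress: σ'_0 = σ_v − u = 78.245 − 43.655 = 34.59 kPa.
Stress increase at mid-clay by the 2:1 spreading method:
Δσ ≈ qD²/(D+z)² = 281×4.4²/(4.4+4.45)² = 69.458 kPa
Final effective stress: σ'_f = σ'_0 + Δσ = 34.59 + 69.458 = 104.05 kPa.
Normally consolidated clay, so the full stress increment lies on the virgin compression line:
S_c = C_c·H/(1+e₀)·log₁₀(σ'_f/σ'_0) = 0.15×4.5/(1+1.04)×log₁₀(104.05/34.59)
    = 0.33088 × 0.47829 = 0.1583 m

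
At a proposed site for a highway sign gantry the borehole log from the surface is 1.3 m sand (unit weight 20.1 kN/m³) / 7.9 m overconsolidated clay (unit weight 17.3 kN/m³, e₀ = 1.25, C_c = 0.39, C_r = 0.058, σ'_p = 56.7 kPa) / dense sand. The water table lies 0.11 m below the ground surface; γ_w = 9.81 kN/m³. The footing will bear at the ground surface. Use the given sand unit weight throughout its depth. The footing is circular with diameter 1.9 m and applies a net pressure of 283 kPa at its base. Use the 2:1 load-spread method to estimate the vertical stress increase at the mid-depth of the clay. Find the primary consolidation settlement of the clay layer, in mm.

S_c ≈ 94.6 mm

Mid-depth of clay below the ground surface: z = 1.3 + 7.9/2 = 5.25 m.
Total vertical stress at mid-clay: σ_v = 20.1×1.3 + 17.3×3.95 = 94.465 kPa.
Pore pressure: u = 9.81×(5.25 − 0.11) = 50.423 kPa.
Initial effective stress: σ'_0 = σ_v − u = 94.465 − 50.423 = 44.042 kPa.
Stress increase at mid-clay by the 2:1 spreading method:
Δσ ≈ qD²/(D+z)² = 283×1.9²/(1.9+5.25)² = 19.984 kPa
Final effective stress: σ'_f = 44.042 + 19.984 = 64.026 kPa.
σ'_f = 64.026 > σ'_p = 56.7 kPa, so the stress path crosses the preconsolidation pressure — recompression up to σ'_p, then virgin compression beyond:
S_c = H/(1+e₀)·[C_r·log₁₀(σ'_p/σ'_0) + C_c·log₁₀(σ'_f/σ'_p)]
    = 7.9/2.25 × [0.058×log₁₀(56.7/44.042) + 0.39×log₁₀(64.026/56.7)]
    = 3.5111 × [0.0063635 + 0.020582] = 0.09461 m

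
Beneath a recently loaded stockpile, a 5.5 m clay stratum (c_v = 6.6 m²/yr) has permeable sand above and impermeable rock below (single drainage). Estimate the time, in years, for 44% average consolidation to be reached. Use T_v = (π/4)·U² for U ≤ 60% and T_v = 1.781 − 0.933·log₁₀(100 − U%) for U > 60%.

Drainage path length: H_d = H = 5.5 m (single drainage).
U ≤ 60%: T_v = (π/4)·U² = (π/4)×0.44² = 0.15205.
t = T_v·H_d²/c_v = 0.15205×5.5²/6.6 = 0.6969 years.

t ≈ 0.697 years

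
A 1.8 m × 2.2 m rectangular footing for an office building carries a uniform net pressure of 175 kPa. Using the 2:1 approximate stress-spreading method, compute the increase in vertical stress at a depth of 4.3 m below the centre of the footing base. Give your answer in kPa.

Δσ_z ≈ 17.5 kPa

By the 2:1 method the load spreads at 1 horizontal : 2 vertical, so at depth z the loaded area has grown by z in each plan dimension:
Δσ = qBL/((B+z)(L+z)) = 175×1.8×2.2/((1.8+4.3)(2.2+4.3)) = 17.478 kPa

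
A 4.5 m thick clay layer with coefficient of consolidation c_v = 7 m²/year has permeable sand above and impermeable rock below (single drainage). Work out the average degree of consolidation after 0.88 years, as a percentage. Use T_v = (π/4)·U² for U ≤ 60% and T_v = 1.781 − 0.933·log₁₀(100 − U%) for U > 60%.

U ≈ 61.7 %

Drainage path length: H_d = H = 4.5 m (single drainage).
T_v = c_v·t/H_d² = 7×0.88/4.5² = 0.3042.
T_v = 0.3042 corresponds to the U > 60% branch:
U = 1 − 10^((1.781 − T_v)/0.933)/100 = 0.6173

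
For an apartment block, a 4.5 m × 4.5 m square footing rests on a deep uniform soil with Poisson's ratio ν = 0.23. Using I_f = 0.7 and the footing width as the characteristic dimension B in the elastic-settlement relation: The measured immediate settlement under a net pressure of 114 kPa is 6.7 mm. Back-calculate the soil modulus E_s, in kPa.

E_s ≈ 50800 kPa

S_e = q·B·(1−ν²)/E_s · I_f  ⇒  E_s = q·B·(1−ν²)·I_f / S_e.
E_s = 114 × 4.5 × 0.9471 × 0.7 / 0.0067 = 50760 kPa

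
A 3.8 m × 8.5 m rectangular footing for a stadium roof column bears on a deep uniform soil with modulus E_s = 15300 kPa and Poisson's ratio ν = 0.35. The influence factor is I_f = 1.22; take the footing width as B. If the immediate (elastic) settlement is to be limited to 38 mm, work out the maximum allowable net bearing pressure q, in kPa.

S_e = q·B·(1−ν²)/E_s · I_f  ⇒  q = S_e·E_s / (B·(1−ν²)·I_f).
q = 0.038 × 15300 / (3.8 × 0.8775 × 1.22) = 142.9 kPa

q ≈ 143 kPa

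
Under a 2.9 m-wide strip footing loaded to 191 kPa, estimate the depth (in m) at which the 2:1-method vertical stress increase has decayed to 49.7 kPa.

2:1 spreading — at depth z the loaded area has grown by z in each plan dimension:
qB/(B+z) = Δσ_z ⇒ z = qB/Δσ_z − B = 191×2.9/49.7 − 2.9 = 8.245 m

z ≈ 8.24 m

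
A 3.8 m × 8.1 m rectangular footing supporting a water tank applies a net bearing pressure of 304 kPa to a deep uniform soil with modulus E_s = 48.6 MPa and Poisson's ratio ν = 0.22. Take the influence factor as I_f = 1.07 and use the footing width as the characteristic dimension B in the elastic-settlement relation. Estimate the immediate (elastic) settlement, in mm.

Immediate (elastic) settlement: S_e = q·B·(1−ν²)/E_s · I_f.
E_s = 48.6 MPa = 48600 kPa.
S_e = 304 × 3.8 × (1 − 0.22²) / 48600 × 1.07
    = 304 × 3.8 × 0.9516 / 48600 × 1.07
    = 0.0242 m = 24.2 mm

S_e ≈ 24.2 mm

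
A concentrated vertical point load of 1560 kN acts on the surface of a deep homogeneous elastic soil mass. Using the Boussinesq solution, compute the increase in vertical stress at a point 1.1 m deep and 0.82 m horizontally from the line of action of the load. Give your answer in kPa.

Δσ_z ≈ 204 kPa

Boussinesq vertical stress below a point load on an elastic half-space:
Δσ_z = 3P/(2πz²) · [1 + (r/z)²]^(−5/2)
r/z = 0.82/1.1 = 0.74545; [1+(r/z)²]^(−5/2) = 0.33127.
Δσ_z = 3×1560/(2π×1.1²) × 0.33127 = 615.57 × 0.33127 = 203.9 kPa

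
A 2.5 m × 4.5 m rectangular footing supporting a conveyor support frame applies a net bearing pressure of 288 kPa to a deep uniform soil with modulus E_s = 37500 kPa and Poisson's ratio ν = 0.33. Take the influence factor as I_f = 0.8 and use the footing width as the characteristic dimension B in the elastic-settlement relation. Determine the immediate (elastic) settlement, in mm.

Immediate (elastic) settlement: S_e = q·B·(1−ν²)/E_s · I_f.
S_e = 288 × 2.5 × (1 − 0.33²) / 37500 × 0.8
    = 288 × 2.5 × 0.8911 / 37500 × 0.8
    = 0.01369 m = 13.69 mm

S_e ≈ 13.7 mm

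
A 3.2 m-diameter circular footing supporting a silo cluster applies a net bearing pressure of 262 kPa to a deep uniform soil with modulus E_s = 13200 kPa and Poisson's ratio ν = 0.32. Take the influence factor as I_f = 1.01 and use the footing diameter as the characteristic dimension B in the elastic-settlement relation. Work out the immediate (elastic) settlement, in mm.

Immediate (elastic) settlement: S_e = q·B·(1−ν²)/E_s · I_f.
S_e = 262 × 3.2 × (1 − 0.32²) / 13200 × 1.01
    = 262 × 3.2 × 0.8976 / 13200 × 1.01
    = 0.05758 m = 57.58 mm

S_e ≈ 57.6 mm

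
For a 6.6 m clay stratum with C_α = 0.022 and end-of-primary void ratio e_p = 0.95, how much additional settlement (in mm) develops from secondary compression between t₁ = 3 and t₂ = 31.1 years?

S_s ≈ 75.6 mm

Secondary compression: S_s = C_α·H/(1+e_p)·log₁₀(t₂/t₁)
S_s = 0.022×6.6/(1+0.95)×log₁₀(31.1/3)
    = 0.07446 × 1.016 = 0.07563 m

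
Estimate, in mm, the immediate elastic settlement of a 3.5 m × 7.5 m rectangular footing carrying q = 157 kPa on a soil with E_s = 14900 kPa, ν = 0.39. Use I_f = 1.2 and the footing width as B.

S_e ≈ 37.5 mm

Immediate (elastic) settlement: S_e = q·B·(1−ν²)/E_s · I_f.
S_e = 157 × 3.5 × (1 − 0.39²) / 14900 × 1.2
    = 157 × 3.5 × 0.8479 / 14900 × 1.2
    = 0.03752 m = 37.52 mm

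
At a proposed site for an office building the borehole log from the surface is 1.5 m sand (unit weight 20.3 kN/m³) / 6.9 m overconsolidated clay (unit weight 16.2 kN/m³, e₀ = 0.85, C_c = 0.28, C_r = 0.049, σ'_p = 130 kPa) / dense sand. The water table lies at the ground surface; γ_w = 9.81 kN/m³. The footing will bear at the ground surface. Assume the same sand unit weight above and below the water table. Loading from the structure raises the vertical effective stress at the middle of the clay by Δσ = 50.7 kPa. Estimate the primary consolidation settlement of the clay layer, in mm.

S_c ≈ 67.5 mm

Mid-depth of clay below the ground surface: z = 1.5 + 6.9/2 = 4.95 m.
Total vertical stress at mid-clay: σ_v = 20.3×1.5 + 16.2×3.45 = 86.34 kPa.
Pore pressure: u = 9.81×(4.95 − 0) = 48.56 kPa.
Initial effective stress: σ'_0 = σ_v − u = 86.34 − 48.56 = 37.78 kPa.
Final effective stress: σ'_f = 37.78 + 50.7 = 88.48 kPa.
σ'_f = 88.48 ≤ σ'_p = 130 kPa, so the clay remains overconsolidated and only the recompression index applies:
S_c = C_r·H/(1+e₀)·log₁₀(σ'_f/σ'_0) = 0.049×6.9/1.85×log₁₀(88.48/37.78)
    = 0.18276 × 0.36958 = 0.06754 m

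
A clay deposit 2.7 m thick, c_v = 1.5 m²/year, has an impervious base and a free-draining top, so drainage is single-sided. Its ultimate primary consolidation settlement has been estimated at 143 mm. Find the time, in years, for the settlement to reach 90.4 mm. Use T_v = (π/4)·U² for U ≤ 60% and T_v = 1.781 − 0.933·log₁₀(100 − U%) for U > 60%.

Drainage path length: H_d = H = 2.7 m (single drainage).
U = S(t)/S_ult = 90.4/143 = 0.6322.
U > 60%: T_v = 1.781 − 0.933·log₁₀(100 − 63.217) = 0.32025.
t = T_v·H_d²/c_v = 0.32025×2.7²/1.5 = 1.556 years.

t ≈ 1.56 years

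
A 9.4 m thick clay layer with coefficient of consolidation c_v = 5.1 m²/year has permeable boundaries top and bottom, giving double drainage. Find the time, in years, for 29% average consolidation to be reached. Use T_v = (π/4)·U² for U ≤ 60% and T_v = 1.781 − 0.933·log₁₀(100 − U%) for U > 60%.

t ≈ 0.286 years

Drainage path length: H_d = H/2 = 4.7 m (double drainage).
U ≤ 60%: T_v = (π/4)·U² = (π/4)×0.29² = 0.066052.
t = T_v·H_d²/c_v = 0.066052×4.7²/5.1 = 0.2861 years.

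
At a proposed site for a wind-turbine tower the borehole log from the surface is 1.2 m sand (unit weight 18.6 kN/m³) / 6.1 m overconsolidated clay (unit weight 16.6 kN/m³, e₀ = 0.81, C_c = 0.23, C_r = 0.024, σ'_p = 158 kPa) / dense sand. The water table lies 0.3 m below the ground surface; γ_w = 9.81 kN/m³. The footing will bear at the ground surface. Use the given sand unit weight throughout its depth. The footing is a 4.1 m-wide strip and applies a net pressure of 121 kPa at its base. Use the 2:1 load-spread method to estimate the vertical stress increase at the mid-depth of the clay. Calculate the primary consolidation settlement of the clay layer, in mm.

Mid-depth of clay below the ground surface: z = 1.2 + 6.1/2 = 4.25 m.
Total vertical stress at mid-clay: σ_v = 18.6×1.2 + 16.6×3.05 = 72.95 kPa.
Pore pressure: u = 9.81×(4.25 − 0.3) = 38.75 kPa.
Initial effective stress: σ'_0 = σ_v − u = 72.95 − 38.75 = 34.2 kPa.
Stress increase at mid-clay by the 2:1 spreading method:
Δσ = qB/(B+z) = 121×4.1/(4.1+4.25) = 59.413 kPa
Final effective stress: σ'_f = 34.2 + 59.413 = 93.613 kPa.
σ'_f = 93.613 ≤ σ'_p = 158 kPa, so the clay remains overconsolidated and only the recompression index applies:
S_c = C_r·H/(1+e₀)·log₁₀(σ'_f/σ'_0) = 0.024×6.1/1.81×log₁₀(93.613/34.2)
    = 0.080885 × 0.43731 = 0.03537 m

S_c ≈ 35.4 mm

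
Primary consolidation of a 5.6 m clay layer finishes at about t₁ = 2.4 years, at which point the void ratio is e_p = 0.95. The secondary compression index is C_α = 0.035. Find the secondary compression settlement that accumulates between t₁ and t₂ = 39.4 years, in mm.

Secondary compression: S_s = C_α·H/(1+e_p)·log₁₀(t₂/t₁)
S_s = 0.035×5.6/(1+0.95)×log₁₀(39.4/2.4)
    = 0.1005 × 1.215 = 0.1222 m

S_s ≈ 122 mm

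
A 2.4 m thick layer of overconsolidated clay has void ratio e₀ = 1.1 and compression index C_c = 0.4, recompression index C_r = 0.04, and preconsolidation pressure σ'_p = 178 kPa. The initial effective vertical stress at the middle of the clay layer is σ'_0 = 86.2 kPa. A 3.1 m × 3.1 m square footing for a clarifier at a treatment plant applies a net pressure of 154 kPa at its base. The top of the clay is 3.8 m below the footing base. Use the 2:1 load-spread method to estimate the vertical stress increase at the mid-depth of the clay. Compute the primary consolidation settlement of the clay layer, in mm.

Mid-depth of clay below the footing base: z = 3.8 + 2.4/2 = 5 m.
Stress increase at mid-clay by the 2:1 spreading method:
Δσ = qBL/((B+z)(L+z)) = 154×3.1×3.1/((3.1+5)(3.1+5)) = 22.557 kPa
Final effective stress: σ'_f = 86.2 + 22.557 = 108.76 kPa.
σ'_f = 108.76 ≤ σ'_p = 178 kPa, so the clay remains overconsolidated and only the recompression index applies:
S_c = C_r·H/(1+e₀)·log₁₀(σ'_f/σ'_0) = 0.04×2.4/2.1×log₁₀(108.76/86.2)
    = 0.045716 × 0.10096 = 0.004615 m

S_c ≈ 4.62 mm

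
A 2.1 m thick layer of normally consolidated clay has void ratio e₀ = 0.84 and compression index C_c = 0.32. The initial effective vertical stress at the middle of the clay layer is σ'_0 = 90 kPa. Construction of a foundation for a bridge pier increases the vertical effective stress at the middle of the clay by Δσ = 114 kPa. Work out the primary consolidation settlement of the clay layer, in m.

S_c ≈ 0.13 m

Final effective stress: σ'_f = σ'_0 + Δσ = 90 + 114 = 204 kPa.
Normally consolidated clay, so the full stress increment lies on the virgin compression line:
S_c = C_c·H/(1+e₀)·log₁₀(σ'_f/σ'_0) = 0.32×2.1/(1+0.84)×log₁₀(204/90)
    = 0.36522 × 0.35539 = 0.1298 m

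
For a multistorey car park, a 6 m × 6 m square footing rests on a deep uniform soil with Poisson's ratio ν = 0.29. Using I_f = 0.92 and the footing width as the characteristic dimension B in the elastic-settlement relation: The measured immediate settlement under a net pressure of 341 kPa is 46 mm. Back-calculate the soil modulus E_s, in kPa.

S_e = q·B·(1−ν²)/E_s · I_f  ⇒  E_s = q·B·(1−ν²)·I_f / S_e.
E_s = 341 × 6 × 0.9159 × 0.92 / 0.046 = 37480 kPa

E_s ≈ 37500 kPa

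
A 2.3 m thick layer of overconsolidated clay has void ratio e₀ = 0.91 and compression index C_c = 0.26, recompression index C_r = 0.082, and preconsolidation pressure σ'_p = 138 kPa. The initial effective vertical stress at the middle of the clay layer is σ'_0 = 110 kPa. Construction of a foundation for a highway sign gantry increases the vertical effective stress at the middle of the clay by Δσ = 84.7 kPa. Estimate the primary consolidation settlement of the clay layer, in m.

S_c ≈ 0.0565 m

Final effective stress: σ'_f = 110 + 84.7 = 194.7 kPa.
σ'_f = 194.7 > σ'_p = 138 kPa, so the stress path crosses the preconsolidation pressure — recompression up to σ'_p, then virgin compression beyond:
S_c = H/(1+e₀)·[C_r·log₁₀(σ'_p/σ'_0) + C_c·log₁₀(σ'_f/σ'_p)]
    = 2.3/1.91 × [0.082×log₁₀(138/110) + 0.26×log₁₀(194.7/138)]
    = 1.2042 × [0.0080759 + 0.038867] = 0.05653 m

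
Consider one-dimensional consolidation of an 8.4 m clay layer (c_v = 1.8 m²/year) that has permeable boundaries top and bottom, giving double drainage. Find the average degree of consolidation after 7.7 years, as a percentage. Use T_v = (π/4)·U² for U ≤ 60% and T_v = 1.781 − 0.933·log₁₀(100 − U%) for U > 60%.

Drainage path length: H_d = H/2 = 4.2 m (double drainage).
T_v = c_v·t/H_d² = 1.8×7.7/4.2² = 0.78571.
T_v = 0.78571 corresponds to the U > 60% branch:
U = 1 − 10^((1.781 − T_v)/0.933)/100 = 0.8834

U ≈ 88.3 %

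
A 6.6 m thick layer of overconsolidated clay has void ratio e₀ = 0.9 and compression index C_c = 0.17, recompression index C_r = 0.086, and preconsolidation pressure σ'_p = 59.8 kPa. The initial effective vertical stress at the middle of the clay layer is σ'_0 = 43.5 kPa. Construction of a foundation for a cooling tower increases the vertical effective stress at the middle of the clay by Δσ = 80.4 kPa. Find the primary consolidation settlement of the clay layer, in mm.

Final effective stress: σ'_f = 43.5 + 80.4 = 123.9 kPa.
σ'_f = 123.9 > σ'_p = 59.8 kPa, so the stress path crosses the preconsolidation pressure — recompression up to σ'_p, then virgin compression beyond:
S_c = H/(1+e₀)·[C_r·log₁₀(σ'_p/σ'_0) + C_c·log₁₀(σ'_f/σ'_p)]
    = 6.6/1.9 × [0.086×log₁₀(59.8/43.5) + 0.17×log₁₀(123.9/59.8)]
    = 3.4737 × [0.011886 + 0.053783] = 0.2281 m

S_c ≈ 228 mm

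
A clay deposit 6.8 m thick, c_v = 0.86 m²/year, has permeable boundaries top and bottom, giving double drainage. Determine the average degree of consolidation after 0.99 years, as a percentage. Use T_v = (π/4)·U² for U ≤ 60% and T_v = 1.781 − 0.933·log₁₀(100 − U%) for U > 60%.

Drainage path length: H_d = H/2 = 3.4 m (double drainage).
T_v = c_v·t/H_d² = 0.86×0.99/3.4² = 0.073651.
T_v = 0.073651 corresponds to the U ≤ 60% branch:
U = √(4T_v/π) = 0.3062

U ≈ 30.6 %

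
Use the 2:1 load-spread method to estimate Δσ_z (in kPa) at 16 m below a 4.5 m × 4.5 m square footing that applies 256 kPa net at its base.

Δσ_z ≈ 12.3 kPa

By the 2:1 method the load spreads at 1 horizontal : 2 vertical, so at depth z the loaded area has grown by z in each plan dimension:
Δσ = qBL/((B+z)(L+z)) = 256×4.5×4.5/((4.5+16)(4.5+16)) = 12.336 kPa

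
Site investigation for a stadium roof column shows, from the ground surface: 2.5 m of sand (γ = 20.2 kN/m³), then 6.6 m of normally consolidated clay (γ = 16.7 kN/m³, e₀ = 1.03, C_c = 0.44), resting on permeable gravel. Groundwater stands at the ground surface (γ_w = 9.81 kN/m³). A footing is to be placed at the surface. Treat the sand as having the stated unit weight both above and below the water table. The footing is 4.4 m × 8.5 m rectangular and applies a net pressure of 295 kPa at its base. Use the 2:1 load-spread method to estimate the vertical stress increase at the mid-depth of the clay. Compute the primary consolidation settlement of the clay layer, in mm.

S_c ≈ 582 mm

Mid-depth of clay below the ground surface: z = 2.5 + 6.6/2 = 5.8 m.
Total vertical stress at mid-clay: σ_v = 20.2×2.5 + 16.7×3.3 = 105.61 kPa.
Pore pressure: u = 9.81×(5.8 − 0) = 56.898 kPa.
Initial effective stress: σ'_0 = σ_v − u = 105.61 − 56.898 = 48.712 kPa.
Stress increase at mid-clay by the 2:1 spreading method:
Δσ = qBL/((B+z)(L+z)) = 295×4.4×8.5/((4.4+5.8)(8.5+5.8)) = 75.641 kPa
Final effective stress: σ'_f = σ'_0 + Δσ = 48.712 + 75.641 = 124.35 kPa.
Normally consolidated clay, so the full stress increment lies on the virgin compression line:
S_c = C_c·H/(1+e₀)·log₁₀(σ'_f/σ'_0) = 0.44×6.6/(1+1.03)×log₁₀(124.35/48.712)
    = 1.4305 × 0.40701 = 0.5822 m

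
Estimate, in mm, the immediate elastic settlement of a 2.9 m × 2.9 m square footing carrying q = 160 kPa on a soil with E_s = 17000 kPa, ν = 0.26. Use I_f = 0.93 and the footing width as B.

Immediate (elastic) settlement: S_e = q·B·(1−ν²)/E_s · I_f.
S_e = 160 × 2.9 × (1 − 0.26²) / 17000 × 0.93
    = 160 × 2.9 × 0.9324 / 17000 × 0.93
    = 0.02367 m = 23.67 mm

S_e ≈ 23.7 mm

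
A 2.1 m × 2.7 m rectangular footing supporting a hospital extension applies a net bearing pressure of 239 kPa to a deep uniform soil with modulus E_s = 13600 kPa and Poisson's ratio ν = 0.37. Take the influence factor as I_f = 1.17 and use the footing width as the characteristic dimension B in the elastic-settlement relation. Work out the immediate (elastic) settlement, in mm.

S_e ≈ 37.3 mm

Immediate (elastic) settlement: S_e = q·B·(1−ν²)/E_s · I_f.
S_e = 239 × 2.1 × (1 − 0.37²) / 13600 × 1.17
    = 239 × 2.1 × 0.8631 / 13600 × 1.17
    = 0.03727 m = 37.27 mm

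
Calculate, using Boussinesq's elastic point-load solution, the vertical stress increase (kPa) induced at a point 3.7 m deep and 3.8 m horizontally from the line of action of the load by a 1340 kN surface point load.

Boussinesq vertical stress below a point load on an elastic half-space:
Δσ_z = 3P/(2πz²) · [1 + (r/z)²]^(−5/2)
r/z = 3.8/3.7 = 1.027; [1+(r/z)²]^(−5/2) = 0.16523.
Δσ_z = 3×1340/(2π×3.7²) × 0.16523 = 46.735 × 0.16523 = 7.722 kPa

Δσ_z ≈ 7.72 kPa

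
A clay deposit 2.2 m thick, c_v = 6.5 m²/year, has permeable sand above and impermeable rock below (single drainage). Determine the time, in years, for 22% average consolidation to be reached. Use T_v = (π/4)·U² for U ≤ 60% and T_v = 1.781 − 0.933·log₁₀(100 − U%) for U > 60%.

t ≈ 0.0283 years

Drainage path length: H_d = H = 2.2 m (single drainage).
U ≤ 60%: T_v = (π/4)·U² = (π/4)×0.22² = 0.038013.
t = T_v·H_d²/c_v = 0.038013×2.2²/6.5 = 0.02831 years.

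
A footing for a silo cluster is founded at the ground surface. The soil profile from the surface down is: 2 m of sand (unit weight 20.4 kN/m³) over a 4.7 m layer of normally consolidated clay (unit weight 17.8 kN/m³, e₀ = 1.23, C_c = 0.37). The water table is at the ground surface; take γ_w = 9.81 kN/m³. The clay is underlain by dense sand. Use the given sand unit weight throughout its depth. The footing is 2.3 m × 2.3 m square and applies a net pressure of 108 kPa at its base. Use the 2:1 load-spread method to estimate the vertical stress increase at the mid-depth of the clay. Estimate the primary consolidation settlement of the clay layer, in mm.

Mid-depth of clay below the ground surface: z = 2 + 4.7/2 = 4.35 m.
Total vertical stress at mid-clay: σ_v = 20.4×2 + 17.8×2.35 = 82.63 kPa.
Pore pressure: u = 9.81×(4.35 − 0) = 42.673 kPa.
Initial effective stress: σ'_0 = σ_v − u = 82.63 − 42.673 = 39.957 kPa.
Stress increase at mid-clay by the 2:1 spreading method:
Δσ = qBL/((B+z)(L+z)) = 108×2.3×2.3/((2.3+4.35)(2.3+4.35)) = 12.919 kPa
Final effective stress: σ'_f = σ'_0 + Δσ = 39.957 + 12.919 = 52.876 kPa.
Normally consolidated clay, so the full stress increment lies on the virgin compression line:
S_c = C_c·H/(1+e₀)·log₁₀(σ'_f/σ'_0) = 0.37×4.7/(1+1.23)×log₁₀(52.876/39.957)
    = 0.77982 × 0.12167 = 0.09488 m

S_c ≈ 94.9 mm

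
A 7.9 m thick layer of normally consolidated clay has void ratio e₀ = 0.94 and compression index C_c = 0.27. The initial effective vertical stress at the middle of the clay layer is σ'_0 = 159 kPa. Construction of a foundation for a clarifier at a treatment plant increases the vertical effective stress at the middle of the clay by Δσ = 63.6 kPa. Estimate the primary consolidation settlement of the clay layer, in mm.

S_c ≈ 161 mm

Final effective stress: σ'_f = σ'_0 + Δσ = 159 + 63.6 = 222.6 kPa.
Normally consolidated clay, so the full stress increment lies on the virgin compression line:
S_c = C_c·H/(1+e₀)·log₁₀(σ'_f/σ'_0) = 0.27×7.9/(1+0.94)×log₁₀(222.6/159)
    = 1.0995 × 0.14613 = 0.1607 m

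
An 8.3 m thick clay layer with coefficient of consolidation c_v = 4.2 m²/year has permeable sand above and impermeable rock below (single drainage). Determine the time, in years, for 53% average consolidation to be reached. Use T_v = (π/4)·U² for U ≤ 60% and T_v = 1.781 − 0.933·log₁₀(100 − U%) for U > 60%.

Drainage path length: H_d = H = 8.3 m (single drainage).
U ≤ 60%: T_v = (π/4)·U² = (π/4)×0.53² = 0.22062.
t = T_v·H_d²/c_v = 0.22062×8.3²/4.2 = 3.619 years.

t ≈ 3.62 years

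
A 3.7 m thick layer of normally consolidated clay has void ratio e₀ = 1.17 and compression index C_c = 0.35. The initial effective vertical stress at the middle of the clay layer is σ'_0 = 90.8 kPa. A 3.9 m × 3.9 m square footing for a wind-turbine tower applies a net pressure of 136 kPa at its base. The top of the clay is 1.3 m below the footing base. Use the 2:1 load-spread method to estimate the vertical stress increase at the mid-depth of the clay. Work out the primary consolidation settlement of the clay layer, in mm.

Mid-depth of clay below the footing base: z = 1.3 + 3.7/2 = 3.15 m.
Stress increase at mid-clay by the 2:1 spreading method:
Δσ = qBL/((B+z)(L+z)) = 136×3.9×3.9/((3.9+3.15)(3.9+3.15)) = 41.619 kPa
Final effective stress: σ'_f = σ'_0 + Δσ = 90.8 + 41.619 = 132.42 kPa.
Normally consolidated clay, so the full stress increment lies on the virgin compression line:
S_c = C_c·H/(1+e₀)·log₁₀(σ'_f/σ'_0) = 0.35×3.7/(1+1.17)×log₁₀(132.42/90.8)
    = 0.59677 × 0.16387 = 0.09779 m

S_c ≈ 97.8 mm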